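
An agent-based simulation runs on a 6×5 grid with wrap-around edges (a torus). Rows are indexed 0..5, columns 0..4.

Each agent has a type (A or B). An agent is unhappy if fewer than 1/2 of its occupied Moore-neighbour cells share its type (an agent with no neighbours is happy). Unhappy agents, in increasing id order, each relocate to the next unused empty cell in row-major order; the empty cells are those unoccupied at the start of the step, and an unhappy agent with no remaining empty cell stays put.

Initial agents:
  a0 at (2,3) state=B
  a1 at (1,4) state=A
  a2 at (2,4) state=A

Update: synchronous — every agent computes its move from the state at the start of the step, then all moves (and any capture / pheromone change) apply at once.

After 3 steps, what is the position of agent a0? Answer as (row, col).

(0, 1)

t=1: a0@(0,0):B a1@(1,4):A a2@(2,4):A
t=2: a0@(0,1):B a1@(1,4):A a2@(2,4):A
t=3: (unchanged — steady state)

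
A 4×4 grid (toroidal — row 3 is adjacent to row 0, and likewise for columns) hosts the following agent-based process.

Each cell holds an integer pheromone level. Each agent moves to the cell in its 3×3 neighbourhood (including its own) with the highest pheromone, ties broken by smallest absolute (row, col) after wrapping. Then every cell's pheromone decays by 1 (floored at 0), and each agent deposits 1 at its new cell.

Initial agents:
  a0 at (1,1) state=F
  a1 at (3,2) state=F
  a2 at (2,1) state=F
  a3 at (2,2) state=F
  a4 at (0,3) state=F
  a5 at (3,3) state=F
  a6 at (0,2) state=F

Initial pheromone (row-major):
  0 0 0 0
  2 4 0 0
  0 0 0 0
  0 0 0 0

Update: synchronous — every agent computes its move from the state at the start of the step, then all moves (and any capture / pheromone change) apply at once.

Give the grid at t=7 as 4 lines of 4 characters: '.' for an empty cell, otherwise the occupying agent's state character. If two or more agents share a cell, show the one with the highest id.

t=1: a0@(1,1) a1@(0,1) a2@(1,1) a3@(1,1) a4@(1,0) a5@(0,0) a6@(1,1) | pheromone: 1 1 0 0 / 2 7 0 0 / 0 0 0 0 / 0 0 0 0
t=2: a0@(1,1) a1@(1,1) a2@(1,1) a3@(1,1) a4@(1,1) a5@(1,1) a6@(1,1) | pheromone: 0 0 0 0 / 1 13 0 0 / 0 0 0 0 / 0 0 0 0
t=3: a0@(1,1) a1@(1,1) a2@(1,1) a3@(1,1) a4@(1,1) a5@(1,1) a6@(1,1) | pheromone: 0 0 0 0 / 0 19 0 0 / 0 0 0 0 / 0 0 0 0
t=4: a0@(1,1) a1@(1,1) a2@(1,1) a3@(1,1) a4@(1,1) a5@(1,1) a6@(1,1) | pheromone: 0 0 0 0 / 0 25 0 0 / 0 0 0 0 / 0 0 0 0
t=5: a0@(1,1) a1@(1,1) a2@(1,1) a3@(1,1) a4@(1,1) a5@(1,1) a6@(1,1) | pheromone: 0 0 0 0 / 0 31 0 0 / 0 0 0 0 / 0 0 0 0
t=6: a0@(1,1) a1@(1,1) a2@(1,1) a3@(1,1) a4@(1,1) a5@(1,1) a6@(1,1) | pheromone: 0 0 0 0 / 0 37 0 0 / 0 0 0 0 / 0 0 0 0
t=7: a0@(1,1) a1@(1,1) a2@(1,1) a3@(1,1) a4@(1,1) a5@(1,1) a6@(1,1) | pheromone: 0 0 0 0 / 0 43 0 0 / 0 0 0 0 / 0 0 0 0

....
.F..
....
....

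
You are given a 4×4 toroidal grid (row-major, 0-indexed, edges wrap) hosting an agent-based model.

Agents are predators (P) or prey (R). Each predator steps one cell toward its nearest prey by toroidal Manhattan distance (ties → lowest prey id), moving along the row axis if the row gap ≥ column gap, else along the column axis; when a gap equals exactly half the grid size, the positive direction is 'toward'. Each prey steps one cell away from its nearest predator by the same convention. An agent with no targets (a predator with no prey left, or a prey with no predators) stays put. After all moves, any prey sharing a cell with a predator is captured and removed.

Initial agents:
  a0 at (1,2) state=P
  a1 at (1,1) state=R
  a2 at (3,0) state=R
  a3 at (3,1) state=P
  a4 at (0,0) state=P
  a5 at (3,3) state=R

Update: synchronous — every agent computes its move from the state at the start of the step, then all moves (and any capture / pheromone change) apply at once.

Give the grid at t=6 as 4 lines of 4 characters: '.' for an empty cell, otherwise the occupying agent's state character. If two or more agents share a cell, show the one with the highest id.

t=1: a0@(1,1):P a1@(1,0):R a2@(3,3):R a3@(3,0):P a4@(3,0):P a5@(3,2):R
t=2: a0@(1,0):P a1@(1,3):R a2@(3,2):R a3@(3,3):P a4@(3,3):P a5@(3,1):R
t=3: a0@(1,3):P a1@(1,2):R a2@(3,1):R a3@(3,2):P a4@(3,2):P a5@(3,0):R
t=4: a0@(1,2):P a1@(1,1):R a2@(3,0):R a3@(3,1):P a4@(3,1):P a5@(3,3):R
t=5: a0@(1,1):P a1@(1,0):R a2@(3,3):R a3@(3,0):P a4@(3,0):P a5@(3,2):R
t=6: a0@(1,0):P a1@(1,3):R a2@(3,2):R a3@(3,3):P a4@(3,3):P a5@(3,1):R

....
P..R
....
.RRP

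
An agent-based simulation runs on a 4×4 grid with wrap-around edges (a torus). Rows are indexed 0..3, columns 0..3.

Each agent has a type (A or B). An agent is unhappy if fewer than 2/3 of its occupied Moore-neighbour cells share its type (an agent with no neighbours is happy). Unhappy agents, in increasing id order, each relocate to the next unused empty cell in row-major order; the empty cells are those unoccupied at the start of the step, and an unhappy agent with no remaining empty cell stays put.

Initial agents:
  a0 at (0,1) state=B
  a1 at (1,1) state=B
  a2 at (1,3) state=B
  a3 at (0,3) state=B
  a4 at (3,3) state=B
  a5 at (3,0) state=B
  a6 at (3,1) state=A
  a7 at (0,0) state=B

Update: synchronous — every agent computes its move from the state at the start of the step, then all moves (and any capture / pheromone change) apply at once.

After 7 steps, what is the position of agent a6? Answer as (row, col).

t=1: a0@(0,1):B a1@(1,1):B a2@(1,3):B a3@(0,3):B a4@(3,3):B a5@(3,0):B a6@(0,2):A a7@(0,0):B
t=2: a0@(0,1):B a1@(1,1):B a2@(1,3):B a3@(0,3):B a4@(3,3):B a5@(3,0):B a6@(1,0):A a7@(0,0):B
t=3: a0@(0,1):B a1@(1,1):B a2@(1,3):B a3@(0,3):B a4@(3,3):B a5@(3,0):B a6@(0,2):A a7@(0,0):B
t=4: a0@(0,1):B a1@(1,1):B a2@(1,3):B a3@(0,3):B a4@(3,3):B a5@(3,0):B a6@(1,0):A a7@(0,0):B
t=5: a0@(0,1):B a1@(1,1):B a2@(1,3):B a3@(0,3):B a4@(3,3):B a5@(3,0):B a6@(0,2):A a7@(0,0):B
t=6: a0@(0,1):B a1@(1,1):B a2@(1,3):B a3@(0,3):B a4@(3,3):B a5@(3,0):B a6@(1,0):A a7@(0,0):B
t=7: a0@(0,1):B a1@(1,1):B a2@(1,3):B a3@(0,3):B a4@(3,3):B a5@(3,0):B a6@(0,2):A a7@(0,0):B

(0, 2)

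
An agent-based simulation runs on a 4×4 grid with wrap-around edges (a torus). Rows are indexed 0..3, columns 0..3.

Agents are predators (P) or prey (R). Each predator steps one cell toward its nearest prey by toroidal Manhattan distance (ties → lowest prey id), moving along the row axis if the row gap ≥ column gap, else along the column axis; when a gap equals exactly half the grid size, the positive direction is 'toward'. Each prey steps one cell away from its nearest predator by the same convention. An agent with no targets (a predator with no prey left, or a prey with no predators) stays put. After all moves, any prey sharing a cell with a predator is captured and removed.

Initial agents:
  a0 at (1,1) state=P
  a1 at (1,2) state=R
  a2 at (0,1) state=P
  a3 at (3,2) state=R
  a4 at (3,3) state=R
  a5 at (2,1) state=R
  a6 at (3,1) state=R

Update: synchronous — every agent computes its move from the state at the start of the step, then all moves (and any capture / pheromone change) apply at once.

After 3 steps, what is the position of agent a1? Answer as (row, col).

(1, 1)

t=1: a0@(1,2):P a1@(1,3):R a2@(3,1):P a3@(2,2):R a4@(3,2):R a6@(2,1):R
t=2: a0@(1,3):P a1@(1,0):R a2@(3,2):P a4@(3,3):R a6@(1,1):R
t=3: a0@(1,0):P a1@(1,1):R a2@(3,3):P a4@(3,0):R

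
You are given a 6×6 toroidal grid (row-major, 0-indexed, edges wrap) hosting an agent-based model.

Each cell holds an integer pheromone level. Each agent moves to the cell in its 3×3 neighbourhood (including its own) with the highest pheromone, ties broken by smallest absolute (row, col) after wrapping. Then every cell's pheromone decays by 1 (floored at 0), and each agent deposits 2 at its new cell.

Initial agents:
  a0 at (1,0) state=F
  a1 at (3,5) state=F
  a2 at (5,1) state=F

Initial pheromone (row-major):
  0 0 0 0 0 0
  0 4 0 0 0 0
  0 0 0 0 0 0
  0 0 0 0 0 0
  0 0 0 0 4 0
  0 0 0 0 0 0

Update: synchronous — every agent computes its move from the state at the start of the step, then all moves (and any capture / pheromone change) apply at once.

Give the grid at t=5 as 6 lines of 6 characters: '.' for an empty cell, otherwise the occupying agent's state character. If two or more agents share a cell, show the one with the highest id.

t=1: a0@(1,1) a1@(4,4) a2@(0,0) | pheromone: 2 0 0 0 0 0 / 0 5 0 0 0 0 / 0 0 0 0 0 0 / 0 0 0 0 0 0 / 0 0 0 0 5 0 / 0 0 0 0 0 0
t=2: a0@(1,1) a1@(4,4) a2@(1,1) | pheromone: 1 0 0 0 0 0 / 0 8 0 0 0 0 / 0 0 0 0 0 0 / 0 0 0 0 0 0 / 0 0 0 0 6 0 / 0 0 0 0 0 0
t=3: a0@(1,1) a1@(4,4) a2@(1,1) | pheromone: 0 0 0 0 0 0 / 0 11 0 0 0 0 / 0 0 0 0 0 0 / 0 0 0 0 0 0 / 0 0 0 0 7 0 / 0 0 0 0 0 0
t=4: a0@(1,1) a1@(4,4) a2@(1,1) | pheromone: 0 0 0 0 0 0 / 0 14 0 0 0 0 / 0 0 0 0 0 0 / 0 0 0 0 0 0 / 0 0 0 0 8 0 / 0 0 0 0 0 0
t=5: a0@(1,1) a1@(4,4) a2@(1,1) | pheromone: 0 0 0 0 0 0 / 0 17 0 0 0 0 / 0 0 0 0 0 0 / 0 0 0 0 0 0 / 0 0 0 0 9 0 / 0 0 0 0 0 0

......
.F....
......
......
....F.
......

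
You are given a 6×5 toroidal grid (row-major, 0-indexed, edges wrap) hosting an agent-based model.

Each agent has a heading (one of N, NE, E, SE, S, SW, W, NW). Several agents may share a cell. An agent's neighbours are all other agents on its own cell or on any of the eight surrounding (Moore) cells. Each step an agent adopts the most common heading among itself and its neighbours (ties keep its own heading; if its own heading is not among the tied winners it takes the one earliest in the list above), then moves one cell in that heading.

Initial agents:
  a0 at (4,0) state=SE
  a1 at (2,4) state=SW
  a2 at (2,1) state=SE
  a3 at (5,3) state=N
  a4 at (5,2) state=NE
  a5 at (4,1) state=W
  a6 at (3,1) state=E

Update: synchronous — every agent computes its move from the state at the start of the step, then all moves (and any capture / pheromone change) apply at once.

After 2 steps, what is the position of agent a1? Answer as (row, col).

t=1: a0@(5,1):SE a1@(3,3):SW a2@(3,2):SE a3@(4,3):N a4@(4,3):NE a5@(4,0):W a6@(4,2):SE
t=2: a0@(0,2):SE a1@(4,4):SE a2@(4,3):SE a3@(5,4):SE a4@(5,4):SE a5@(4,4):W a6@(5,3):SE

(4, 4)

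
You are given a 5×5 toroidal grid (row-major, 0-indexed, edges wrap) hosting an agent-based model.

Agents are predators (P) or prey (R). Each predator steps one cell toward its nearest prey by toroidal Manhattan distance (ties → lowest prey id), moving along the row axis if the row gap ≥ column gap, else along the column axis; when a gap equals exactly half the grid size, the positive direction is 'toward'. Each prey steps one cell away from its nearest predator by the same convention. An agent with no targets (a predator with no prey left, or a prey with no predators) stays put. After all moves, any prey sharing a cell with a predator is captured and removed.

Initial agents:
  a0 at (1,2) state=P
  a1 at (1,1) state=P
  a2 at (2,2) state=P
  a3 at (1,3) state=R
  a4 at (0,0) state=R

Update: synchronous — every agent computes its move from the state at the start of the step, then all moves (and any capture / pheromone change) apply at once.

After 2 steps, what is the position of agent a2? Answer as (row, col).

(1, 3)

t=1: a0@(1,3):P a1@(1,2):P a2@(1,2):P a3@(1,4):R a4@(4,0):R
t=2: a0@(1,4):P a1@(1,3):P a2@(1,3):P a3@(1,0):R a4@(3,0):R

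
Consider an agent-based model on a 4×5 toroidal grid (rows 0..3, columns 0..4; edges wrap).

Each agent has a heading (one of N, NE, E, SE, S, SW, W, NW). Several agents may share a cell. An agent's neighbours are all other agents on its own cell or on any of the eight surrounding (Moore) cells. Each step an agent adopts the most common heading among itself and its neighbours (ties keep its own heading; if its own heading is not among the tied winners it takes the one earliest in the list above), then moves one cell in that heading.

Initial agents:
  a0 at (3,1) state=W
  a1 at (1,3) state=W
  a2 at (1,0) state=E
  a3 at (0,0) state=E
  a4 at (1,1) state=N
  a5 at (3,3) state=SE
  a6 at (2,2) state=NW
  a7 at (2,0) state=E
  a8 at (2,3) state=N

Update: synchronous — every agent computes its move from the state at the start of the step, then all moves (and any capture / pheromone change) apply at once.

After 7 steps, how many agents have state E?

t=1: a0@(3,2):E a1@(1,2):W a2@(1,1):E a3@(0,1):E a4@(1,2):E a5@(0,4):SE a6@(1,2):N a7@(2,1):E a8@(1,3):N
t=2: a0@(3,3):E a1@(1,3):E a2@(1,2):E a3@(0,2):E a4@(1,3):E a5@(1,0):SE a6@(1,3):E a7@(2,2):E a8@(0,3):N
t=3: a0@(3,4):E a1@(1,4):E a2@(1,3):E a3@(0,3):E a4@(1,4):E a5@(2,1):SE a6@(1,4):E a7@(2,3):E a8@(0,4):E
t=4: a0@(3,0):E a1@(1,0):E a2@(1,4):E a3@(0,4):E a4@(1,0):E a5@(3,2):SE a6@(1,0):E a7@(2,4):E a8@(0,0):E
t=5: a0@(3,1):E a1@(1,1):E a2@(1,0):E a3@(0,0):E a4@(1,1):E a5@(0,3):SE a6@(1,1):E a7@(2,0):E a8@(0,1):E
t=6: a0@(3,2):E a1@(1,2):E a2@(1,1):E a3@(0,1):E a4@(1,2):E a5@(1,4):SE a6@(1,2):E a7@(2,1):E a8@(0,2):E
t=7: a0@(3,3):E a1@(1,3):E a2@(1,2):E a3@(0,2):E a4@(1,3):E a5@(2,0):SE a6@(1,3):E a7@(2,2):E a8@(0,3):E

8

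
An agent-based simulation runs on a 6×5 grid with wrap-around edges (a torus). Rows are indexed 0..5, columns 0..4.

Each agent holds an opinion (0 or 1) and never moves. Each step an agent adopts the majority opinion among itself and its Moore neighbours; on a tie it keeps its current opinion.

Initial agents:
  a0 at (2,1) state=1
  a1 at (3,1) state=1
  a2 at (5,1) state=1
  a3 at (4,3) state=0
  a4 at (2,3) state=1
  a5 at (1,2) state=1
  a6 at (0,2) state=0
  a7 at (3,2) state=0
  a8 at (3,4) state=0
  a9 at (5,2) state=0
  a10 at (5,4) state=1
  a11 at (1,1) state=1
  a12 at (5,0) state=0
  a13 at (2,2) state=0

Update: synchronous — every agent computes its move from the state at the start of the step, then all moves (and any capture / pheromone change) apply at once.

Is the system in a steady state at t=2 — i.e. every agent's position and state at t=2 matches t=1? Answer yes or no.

t=1: a0@(2,1):1 a1@(3,1):1 a2@(5,1):0 a3@(4,3):0 a4@(2,3):0 a5@(1,2):1 a6@(0,2):1 a7@(3,2):0 a8@(3,4):0 a9@(5,2):0 a10@(5,4):0 a11@(1,1):1 a12@(5,0):1 a13@(2,2):1
t=2: a0@(2,1):1 a1@(3,1):1 a2@(5,1):0 a3@(4,3):0 a4@(2,3):0 a5@(1,2):1 a6@(0,2):1 a7@(3,2):0 a8@(3,4):0 a9@(5,2):0 a10@(5,4):0 a11@(1,1):1 a12@(5,0):0 a13@(2,2):1

no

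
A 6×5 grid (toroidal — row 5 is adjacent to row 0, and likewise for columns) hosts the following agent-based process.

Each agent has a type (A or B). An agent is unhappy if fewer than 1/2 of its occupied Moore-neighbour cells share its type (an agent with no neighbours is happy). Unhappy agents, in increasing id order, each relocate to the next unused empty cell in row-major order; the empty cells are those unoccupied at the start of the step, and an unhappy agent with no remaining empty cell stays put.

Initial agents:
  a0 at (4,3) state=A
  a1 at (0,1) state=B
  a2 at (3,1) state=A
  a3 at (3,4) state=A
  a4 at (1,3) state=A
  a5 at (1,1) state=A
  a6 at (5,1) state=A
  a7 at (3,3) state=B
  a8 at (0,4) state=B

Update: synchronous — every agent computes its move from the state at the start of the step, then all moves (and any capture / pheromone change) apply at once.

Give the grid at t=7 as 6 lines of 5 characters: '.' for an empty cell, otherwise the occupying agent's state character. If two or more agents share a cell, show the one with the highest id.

.AA.B
AABB.
.....
....A
...A.
.....

t=1: a0@(4,3):A a1@(0,0):B a2@(3,1):A a3@(3,4):A a4@(0,2):A a5@(0,3):A a6@(1,0):A a7@(1,2):B a8@(1,4):B
t=2: a0@(4,3):A a1@(0,0):B a2@(3,1):A a3@(3,4):A a4@(0,2):A a5@(0,1):A a6@(0,4):A a7@(1,1):B a8@(1,3):B
t=3: a0@(4,3):A a1@(0,3):B a2@(3,1):A a3@(3,4):A a4@(1,0):A a5@(1,2):A a6@(1,4):A a7@(2,0):B a8@(2,1):B
t=4: a0@(4,3):A a1@(0,0):B a2@(0,1):A a3@(3,4):A a4@(0,2):A a5@(0,4):A a6@(1,1):A a7@(1,3):B a8@(2,2):B
t=5: a0@(4,3):A a1@(0,3):B a2@(0,1):A a3@(3,4):A a4@(0,2):A a5@(1,0):A a6@(1,1):A a7@(1,2):B a8@(2,2):B
t=6: a0@(4,3):A a1@(0,3):B a2@(0,1):A a3@(3,4):A a4@(0,2):A a5@(1,0):A a6@(1,1):A a7@(0,0):B a8@(2,2):B
t=7: a0@(4,3):A a1@(0,4):B a2@(0,1):A a3@(3,4):A a4@(0,2):A a5@(1,0):A a6@(1,1):A a7@(1,2):B a8@(1,3):B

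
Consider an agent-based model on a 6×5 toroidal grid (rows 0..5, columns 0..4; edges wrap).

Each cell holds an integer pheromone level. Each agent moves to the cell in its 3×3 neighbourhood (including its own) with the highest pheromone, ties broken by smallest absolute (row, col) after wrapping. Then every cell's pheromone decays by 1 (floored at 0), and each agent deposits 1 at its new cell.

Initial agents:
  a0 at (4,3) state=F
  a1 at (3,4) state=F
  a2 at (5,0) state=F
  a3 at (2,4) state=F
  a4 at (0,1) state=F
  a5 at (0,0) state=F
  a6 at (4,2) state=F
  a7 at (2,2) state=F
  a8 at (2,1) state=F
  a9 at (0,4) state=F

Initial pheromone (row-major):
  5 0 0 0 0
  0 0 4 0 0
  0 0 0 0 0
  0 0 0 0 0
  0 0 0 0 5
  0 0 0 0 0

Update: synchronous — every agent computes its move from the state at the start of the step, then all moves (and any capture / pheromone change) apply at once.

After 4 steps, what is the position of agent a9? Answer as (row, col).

t=1: a0@(4,4) a1@(4,4) a2@(0,0) a3@(1,0) a4@(0,0) a5@(0,0) a6@(3,1) a7@(1,2) a8@(1,2) a9@(0,0) | pheromone: 8 0 0 0 0 / 1 0 5 0 0 / 0 0 0 0 0 / 0 1 0 0 0 / 0 0 0 0 6 / 0 0 0 0 0
t=2: a0@(4,4) a1@(4,4) a2@(0,0) a3@(0,0) a4@(0,0) a5@(0,0) a6@(3,1) a7@(1,2) a8@(1,2) a9@(0,0) | pheromone: 12 0 0 0 0 / 0 0 6 0 0 / 0 0 0 0 0 / 0 1 0 0 0 / 0 0 0 0 7 / 0 0 0 0 0
t=3: a0@(4,4) a1@(4,4) a2@(0,0) a3@(0,0) a4@(0,0) a5@(0,0) a6@(3,1) a7@(1,2) a8@(1,2) a9@(0,0) | pheromone: 16 0 0 0 0 / 0 0 7 0 0 / 0 0 0 0 0 / 0 1 0 0 0 / 0 0 0 0 8 / 0 0 0 0 0
t=4: a0@(4,4) a1@(4,4) a2@(0,0) a3@(0,0) a4@(0,0) a5@(0,0) a6@(3,1) a7@(1,2) a8@(1,2) a9@(0,0) | pheromone: 20 0 0 0 0 / 0 0 8 0 0 / 0 0 0 0 0 / 0 1 0 0 0 / 0 0 0 0 9 / 0 0 0 0 0

(0, 0)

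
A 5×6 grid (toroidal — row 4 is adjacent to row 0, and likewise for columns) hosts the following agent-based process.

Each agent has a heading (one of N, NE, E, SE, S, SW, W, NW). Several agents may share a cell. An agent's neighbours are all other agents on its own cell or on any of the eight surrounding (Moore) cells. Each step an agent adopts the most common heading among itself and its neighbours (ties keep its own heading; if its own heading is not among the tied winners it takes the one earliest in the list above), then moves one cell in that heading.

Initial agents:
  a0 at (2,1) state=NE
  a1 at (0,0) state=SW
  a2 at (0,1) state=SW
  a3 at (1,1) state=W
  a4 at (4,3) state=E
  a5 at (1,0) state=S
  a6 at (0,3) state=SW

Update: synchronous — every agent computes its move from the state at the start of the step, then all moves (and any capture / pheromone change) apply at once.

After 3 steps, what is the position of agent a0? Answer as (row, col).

(4, 4)

t=1: a0@(1,2):NE a1@(1,5):SW a2@(1,0):SW a3@(2,0):SW a4@(4,4):E a5@(2,5):SW a6@(1,2):SW
t=2: a0@(0,3):NE a1@(2,4):SW a2@(2,5):SW a3@(3,5):SW a4@(4,5):E a5@(3,4):SW a6@(2,1):SW
t=3: a0@(4,4):NE a1@(3,3):SW a2@(3,4):SW a3@(4,4):SW a4@(0,4):SW a5@(4,3):SW a6@(3,0):SW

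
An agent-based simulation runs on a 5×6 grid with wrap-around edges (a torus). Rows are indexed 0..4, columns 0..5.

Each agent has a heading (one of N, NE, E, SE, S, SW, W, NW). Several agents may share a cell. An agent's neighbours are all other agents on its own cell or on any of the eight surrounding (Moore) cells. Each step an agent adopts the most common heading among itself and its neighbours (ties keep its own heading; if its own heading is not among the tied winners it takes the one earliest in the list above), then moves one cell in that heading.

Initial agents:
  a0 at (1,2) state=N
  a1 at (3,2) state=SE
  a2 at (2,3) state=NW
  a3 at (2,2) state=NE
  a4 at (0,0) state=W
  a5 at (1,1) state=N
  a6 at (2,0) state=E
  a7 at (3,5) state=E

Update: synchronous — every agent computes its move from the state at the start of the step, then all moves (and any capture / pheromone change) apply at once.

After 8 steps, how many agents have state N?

t=1: a0@(0,2):N a1@(4,3):SE a2@(1,2):NW a3@(1,2):N a4@(0,5):W a5@(0,1):N a6@(2,1):E a7@(3,0):E
t=2: a0@(4,2):N a1@(0,4):SE a2@(0,2):N a3@(0,2):N a4@(0,4):W a5@(4,1):N a6@(2,2):E a7@(3,1):E
t=3: a0@(3,2):N a1@(1,5):SE a2@(4,2):N a3@(4,2):N a4@(0,3):W a5@(3,1):N a6@(2,3):E a7@(3,2):E
t=4: a0@(2,2):N a1@(2,0):SE a2@(3,2):N a3@(3,2):N a4@(4,3):N a5@(2,1):N a6@(2,4):E a7@(2,2):N
t=5: a0@(1,2):N a1@(3,1):SE a2@(2,2):N a3@(2,2):N a4@(3,3):N a5@(1,1):N a6@(2,5):E a7@(1,2):N
t=6: a0@(0,2):N a1@(2,1):N a2@(1,2):N a3@(1,2):N a4@(2,3):N a5@(0,1):N a6@(2,0):E a7@(0,2):N
t=7: a0@(4,2):N a1@(1,1):N a2@(0,2):N a3@(0,2):N a4@(1,3):N a5@(4,1):N a6@(2,1):E a7@(4,2):N
t=8: a0@(3,2):N a1@(0,1):N a2@(4,2):N a3@(4,2):N a4@(0,3):N a5@(3,1):N a6@(2,2):E a7@(3,2):N

7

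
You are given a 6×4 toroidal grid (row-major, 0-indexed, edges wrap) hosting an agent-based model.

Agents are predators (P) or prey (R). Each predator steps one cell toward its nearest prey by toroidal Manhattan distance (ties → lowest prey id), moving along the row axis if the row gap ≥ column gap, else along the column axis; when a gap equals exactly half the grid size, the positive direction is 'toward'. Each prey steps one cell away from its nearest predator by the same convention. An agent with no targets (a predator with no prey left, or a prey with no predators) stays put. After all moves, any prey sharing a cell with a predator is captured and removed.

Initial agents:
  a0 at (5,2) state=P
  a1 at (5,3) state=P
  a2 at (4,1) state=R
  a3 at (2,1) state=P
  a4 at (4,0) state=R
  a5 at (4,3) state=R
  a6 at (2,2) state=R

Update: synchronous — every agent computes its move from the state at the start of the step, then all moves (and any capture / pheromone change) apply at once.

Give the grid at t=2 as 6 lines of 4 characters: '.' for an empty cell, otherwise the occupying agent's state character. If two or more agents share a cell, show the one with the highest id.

....
....
RR.P
..PP
....
....

t=1: a0@(4,2):P a1@(4,3):P a2@(3,1):R a3@(2,2):P a4@(3,0):R a5@(3,3):R a6@(2,3):R
t=2: a0@(3,2):P a1@(3,3):P a2@(2,1):R a3@(2,3):P a4@(2,0):R a6@(2,0):R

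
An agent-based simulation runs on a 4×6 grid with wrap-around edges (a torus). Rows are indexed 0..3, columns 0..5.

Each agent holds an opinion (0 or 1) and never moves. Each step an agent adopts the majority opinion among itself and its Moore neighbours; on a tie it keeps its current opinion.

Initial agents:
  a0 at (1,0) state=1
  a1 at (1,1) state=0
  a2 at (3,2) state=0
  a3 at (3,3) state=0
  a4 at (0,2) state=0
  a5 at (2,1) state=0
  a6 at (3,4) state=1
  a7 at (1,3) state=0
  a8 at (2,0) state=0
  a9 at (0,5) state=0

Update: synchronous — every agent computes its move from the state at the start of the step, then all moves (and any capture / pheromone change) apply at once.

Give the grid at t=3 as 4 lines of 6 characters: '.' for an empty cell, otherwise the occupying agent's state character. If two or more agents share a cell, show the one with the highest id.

t=1: a0@(1,0):0 a1@(1,1):0 a2@(3,2):0 a3@(3,3):0 a4@(0,2):0 a5@(2,1):0 a6@(3,4):0 a7@(1,3):0 a8@(2,0):0 a9@(0,5):1
t=2: a0@(1,0):0 a1@(1,1):0 a2@(3,2):0 a3@(3,3):0 a4@(0,2):0 a5@(2,1):0 a6@(3,4):0 a7@(1,3):0 a8@(2,0):0 a9@(0,5):0
t=3: (unchanged — steady state)

..0..0
00.0..
00....
..000.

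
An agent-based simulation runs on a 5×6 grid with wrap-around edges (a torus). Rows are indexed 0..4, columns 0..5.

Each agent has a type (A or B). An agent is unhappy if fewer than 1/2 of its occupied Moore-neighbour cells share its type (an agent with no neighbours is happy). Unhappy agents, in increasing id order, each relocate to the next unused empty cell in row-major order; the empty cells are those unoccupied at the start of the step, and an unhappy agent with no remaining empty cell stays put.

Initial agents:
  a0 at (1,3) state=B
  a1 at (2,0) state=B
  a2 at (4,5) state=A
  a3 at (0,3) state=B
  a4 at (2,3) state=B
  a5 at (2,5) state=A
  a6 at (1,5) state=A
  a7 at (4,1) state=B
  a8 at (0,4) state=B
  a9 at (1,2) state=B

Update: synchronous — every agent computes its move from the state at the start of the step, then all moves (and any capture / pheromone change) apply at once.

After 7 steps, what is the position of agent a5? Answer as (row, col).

t=1: a0@(1,3):B a1@(0,0):B a2@(0,1):A a3@(0,3):B a4@(2,3):B a5@(2,5):A a6@(0,2):A a7@(4,1):B a8@(0,4):B a9@(1,2):B
t=2: a0@(1,3):B a1@(0,0):B a2@(0,5):A a3@(0,3):B a4@(2,3):B a5@(2,5):A a6@(1,0):A a7@(1,1):B a8@(0,4):B a9@(1,2):B
t=3: a0@(1,3):B a1@(0,1):B a2@(0,2):A a3@(0,3):B a4@(2,3):B a5@(2,5):A a6@(1,0):A a7@(1,1):B a8@(0,4):B a9@(1,2):B
t=4: a0@(1,3):B a1@(0,1):B a2@(0,0):A a3@(0,3):B a4@(2,3):B a5@(2,5):A a6@(0,5):A a7@(1,1):B a8@(0,4):B a9@(1,2):B
t=5: a0@(1,3):B a1@(0,1):B a2@(0,2):A a3@(0,3):B a4@(2,3):B a5@(2,5):A a6@(0,5):A a7@(1,1):B a8@(0,4):B a9@(1,2):B
t=6: a0@(1,3):B a1@(0,1):B a2@(0,0):A a3@(0,3):B a4@(2,3):B a5@(2,5):A a6@(1,0):A a7@(1,1):B a8@(0,4):B a9@(1,2):B
t=7: a0@(1,3):B a1@(0,1):B a2@(0,2):A a3@(0,3):B a4@(2,3):B a5@(2,5):A a6@(1,0):A a7@(1,1):B a8@(0,4):B a9@(1,2):B

(2, 5)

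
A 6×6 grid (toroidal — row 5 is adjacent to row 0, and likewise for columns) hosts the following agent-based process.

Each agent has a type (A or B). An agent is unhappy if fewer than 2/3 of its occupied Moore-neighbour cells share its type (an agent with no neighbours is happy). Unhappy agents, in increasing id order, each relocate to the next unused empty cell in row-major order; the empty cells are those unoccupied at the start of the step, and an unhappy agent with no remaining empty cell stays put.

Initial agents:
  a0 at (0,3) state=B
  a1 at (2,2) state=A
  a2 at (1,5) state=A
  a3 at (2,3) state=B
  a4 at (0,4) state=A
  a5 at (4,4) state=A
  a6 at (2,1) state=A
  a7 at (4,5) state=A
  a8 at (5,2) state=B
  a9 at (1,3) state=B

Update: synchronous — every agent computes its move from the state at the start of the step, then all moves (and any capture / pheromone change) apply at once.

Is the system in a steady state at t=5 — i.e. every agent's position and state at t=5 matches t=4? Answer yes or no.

t=1: a0@(0,3):B a1@(0,0):A a2@(1,5):A a3@(0,1):B a4@(0,2):A a5@(4,4):A a6@(2,1):A a7@(4,5):A a8@(5,2):B a9@(0,5):B
t=2: a0@(0,4):B a1@(1,0):A a2@(1,1):A a3@(1,2):B a4@(1,3):A a5@(4,4):A a6@(2,1):A a7@(4,5):A a8@(5,2):B a9@(1,4):B
t=3: a0@(0,0):B a1@(1,0):A a2@(1,1):A a3@(0,1):B a4@(0,2):A a5@(4,4):A a6@(2,1):A a7@(4,5):A a8@(5,2):B a9@(0,3):B
t=4: a0@(0,4):B a1@(0,5):A a2@(1,2):A a3@(1,3):B a4@(1,4):A a5@(4,4):A a6@(2,1):A a7@(4,5):A a8@(5,2):B a9@(1,5):B
t=5: a0@(0,0):B a1@(0,1):A a2@(0,2):A a3@(0,3):B a4@(1,0):A a5@(4,4):A a6@(2,1):A a7@(4,5):A a8@(5,2):B a9@(1,1):B

no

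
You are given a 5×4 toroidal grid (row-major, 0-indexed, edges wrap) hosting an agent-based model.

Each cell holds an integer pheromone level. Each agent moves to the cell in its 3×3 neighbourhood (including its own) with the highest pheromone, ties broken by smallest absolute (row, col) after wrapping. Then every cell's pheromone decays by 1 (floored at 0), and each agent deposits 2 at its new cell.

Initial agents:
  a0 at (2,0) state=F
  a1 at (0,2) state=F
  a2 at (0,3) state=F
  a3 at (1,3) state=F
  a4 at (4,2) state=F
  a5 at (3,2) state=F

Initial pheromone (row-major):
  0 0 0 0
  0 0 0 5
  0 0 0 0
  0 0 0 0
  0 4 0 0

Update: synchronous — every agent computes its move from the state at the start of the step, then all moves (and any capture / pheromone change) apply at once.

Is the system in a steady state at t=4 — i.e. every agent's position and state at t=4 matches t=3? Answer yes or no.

yes

t=1: a0@(1,3) a1@(1,3) a2@(1,3) a3@(1,3) a4@(4,1) a5@(4,1) | pheromone: 0 0 0 0 / 0 0 0 12 / 0 0 0 0 / 0 0 0 0 / 0 7 0 0
t=2: a0@(1,3) a1@(1,3) a2@(1,3) a3@(1,3) a4@(4,1) a5@(4,1) | pheromone: 0 0 0 0 / 0 0 0 19 / 0 0 0 0 / 0 0 0 0 / 0 10 0 0
t=3: a0@(1,3) a1@(1,3) a2@(1,3) a3@(1,3) a4@(4,1) a5@(4,1) | pheromone: 0 0 0 0 / 0 0 0 26 / 0 0 0 0 / 0 0 0 0 / 0 13 0 0
t=4: a0@(1,3) a1@(1,3) a2@(1,3) a3@(1,3) a4@(4,1) a5@(4,1) | pheromone: 0 0 0 0 / 0 0 0 33 / 0 0 0 0 / 0 0 0 0 / 0 16 0 0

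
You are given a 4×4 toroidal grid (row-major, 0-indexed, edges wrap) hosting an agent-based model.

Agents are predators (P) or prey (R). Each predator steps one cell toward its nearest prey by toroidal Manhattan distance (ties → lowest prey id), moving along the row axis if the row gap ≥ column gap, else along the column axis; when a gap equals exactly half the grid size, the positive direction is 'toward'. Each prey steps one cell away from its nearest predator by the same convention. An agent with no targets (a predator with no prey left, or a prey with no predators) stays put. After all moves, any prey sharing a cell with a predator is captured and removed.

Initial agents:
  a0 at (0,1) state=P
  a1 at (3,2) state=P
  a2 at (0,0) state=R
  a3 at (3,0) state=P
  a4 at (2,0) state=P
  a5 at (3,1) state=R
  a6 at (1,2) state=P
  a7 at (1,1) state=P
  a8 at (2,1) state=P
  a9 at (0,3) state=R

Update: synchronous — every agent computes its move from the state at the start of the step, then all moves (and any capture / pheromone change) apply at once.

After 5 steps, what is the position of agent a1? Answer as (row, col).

(0, 1)

t=1: a0@(0,0):P a1@(3,1):P a2@(0,3):R a3@(0,0):P a4@(3,0):P a5@(2,1):R a6@(0,2):P a7@(0,1):P a8@(3,1):P
t=2: a0@(0,3):P a1@(2,1):P a3@(0,3):P a4@(0,0):P a5@(1,1):R a6@(0,3):P a7@(0,2):P a8@(2,1):P
t=3: a0@(0,0):P a1@(1,1):P a3@(0,0):P a4@(1,0):P a5@(0,1):R a6@(0,0):P a7@(1,2):P a8@(1,1):P
t=4: a0@(0,1):P a1@(0,1):P a3@(0,1):P a4@(0,0):P a6@(0,1):P a7@(0,2):P a8@(0,1):P
t=5: (unchanged — steady state)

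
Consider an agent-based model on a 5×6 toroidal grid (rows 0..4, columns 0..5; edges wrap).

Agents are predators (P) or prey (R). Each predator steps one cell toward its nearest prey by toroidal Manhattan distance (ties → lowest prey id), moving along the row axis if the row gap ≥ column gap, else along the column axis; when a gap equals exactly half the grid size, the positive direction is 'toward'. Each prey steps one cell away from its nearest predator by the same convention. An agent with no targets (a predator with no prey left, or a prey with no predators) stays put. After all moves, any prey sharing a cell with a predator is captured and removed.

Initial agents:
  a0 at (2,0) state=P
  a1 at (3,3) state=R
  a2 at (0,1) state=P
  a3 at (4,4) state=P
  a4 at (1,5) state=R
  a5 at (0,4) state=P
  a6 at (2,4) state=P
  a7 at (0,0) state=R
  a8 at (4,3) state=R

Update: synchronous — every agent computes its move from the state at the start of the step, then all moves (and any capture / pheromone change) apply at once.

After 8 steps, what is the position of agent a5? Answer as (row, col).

(0, 0)

t=1: a0@(1,0):P a1@(2,3):R a2@(0,0):P a3@(4,3):P a4@(0,5):R a5@(1,4):P a6@(3,4):P a7@(0,5):R a8@(4,2):R
t=2: a0@(0,0):P a1@(1,3):R a2@(0,5):P a3@(4,2):P a4@(0,4):R a5@(2,4):P a6@(2,4):P a7@(0,4):R a8@(4,1):R
t=3: a0@(0,5):P a1@(0,3):R a2@(0,4):P a3@(4,1):P a4@(0,3):R a5@(1,4):P a6@(1,4):P a7@(0,3):R a8@(4,0):R
t=4: a0@(0,4):P a1@(0,2):R a2@(0,3):P a3@(4,0):P a4@(0,2):R a5@(0,4):P a6@(0,4):P a7@(0,2):R a8@(4,5):R
t=5: a0@(0,3):P a1@(0,1):R a2@(0,2):P a3@(4,5):P a4@(0,1):R a5@(0,3):P a6@(0,3):P a7@(0,1):R a8@(4,4):R
t=6: a0@(0,2):P a1@(0,0):R a2@(0,1):P a3@(4,4):P a4@(0,0):R a5@(0,2):P a6@(0,2):P a7@(0,0):R a8@(4,3):R
t=7: a0@(0,1):P a1@(0,5):R a2@(0,0):P a3@(4,3):P a4@(0,5):R a5@(0,1):P a6@(0,1):P a7@(0,5):R a8@(4,2):R
t=8: a0@(0,0):P a1@(0,4):R a2@(0,5):P a3@(4,2):P a4@(0,4):R a5@(0,0):P a6@(0,0):P a7@(0,4):R a8@(4,1):R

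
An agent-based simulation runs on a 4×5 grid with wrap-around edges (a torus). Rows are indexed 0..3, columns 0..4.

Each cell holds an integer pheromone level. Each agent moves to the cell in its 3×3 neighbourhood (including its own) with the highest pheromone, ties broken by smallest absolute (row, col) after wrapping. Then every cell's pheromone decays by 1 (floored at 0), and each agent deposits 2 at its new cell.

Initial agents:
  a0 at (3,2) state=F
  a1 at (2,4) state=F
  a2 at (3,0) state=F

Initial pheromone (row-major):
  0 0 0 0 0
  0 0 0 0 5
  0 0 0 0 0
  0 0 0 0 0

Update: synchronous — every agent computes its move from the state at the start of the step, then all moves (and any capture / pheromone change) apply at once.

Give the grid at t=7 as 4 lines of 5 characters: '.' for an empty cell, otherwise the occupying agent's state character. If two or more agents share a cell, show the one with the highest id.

.....
....F
.....
.....

t=1: a0@(0,1) a1@(1,4) a2@(0,0) | pheromone: 2 2 0 0 0 / 0 0 0 0 6 / 0 0 0 0 0 / 0 0 0 0 0
t=2: a0@(0,0) a1@(1,4) a2@(1,4) | pheromone: 3 1 0 0 0 / 0 0 0 0 9 / 0 0 0 0 0 / 0 0 0 0 0
t=3: a0@(1,4) a1@(1,4) a2@(1,4) | pheromone: 2 0 0 0 0 / 0 0 0 0 14 / 0 0 0 0 0 / 0 0 0 0 0
t=4: a0@(1,4) a1@(1,4) a2@(1,4) | pheromone: 1 0 0 0 0 / 0 0 0 0 19 / 0 0 0 0 0 / 0 0 0 0 0
t=5: a0@(1,4) a1@(1,4) a2@(1,4) | pheromone: 0 0 0 0 0 / 0 0 0 0 24 / 0 0 0 0 0 / 0 0 0 0 0
t=6: a0@(1,4) a1@(1,4) a2@(1,4) | pheromone: 0 0 0 0 0 / 0 0 0 0 29 / 0 0 0 0 0 / 0 0 0 0 0
t=7: a0@(1,4) a1@(1,4) a2@(1,4) | pheromone: 0 0 0 0 0 / 0 0 0 0 34 / 0 0 0 0 0 / 0 0 0 0 0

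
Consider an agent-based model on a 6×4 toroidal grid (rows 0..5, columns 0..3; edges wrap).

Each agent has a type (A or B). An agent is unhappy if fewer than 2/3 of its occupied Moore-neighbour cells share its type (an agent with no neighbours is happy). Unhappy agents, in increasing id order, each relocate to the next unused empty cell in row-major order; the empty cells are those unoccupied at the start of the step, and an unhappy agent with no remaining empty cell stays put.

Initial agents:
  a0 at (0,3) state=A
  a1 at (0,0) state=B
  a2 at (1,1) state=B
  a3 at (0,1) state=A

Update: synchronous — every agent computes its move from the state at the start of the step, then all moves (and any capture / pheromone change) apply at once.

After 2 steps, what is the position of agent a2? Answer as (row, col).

(0, 3)

t=1: a0@(0,2):A a1@(1,0):B a2@(1,2):B a3@(1,3):A
t=2: a0@(0,0):A a1@(0,1):B a2@(0,3):B a3@(1,1):A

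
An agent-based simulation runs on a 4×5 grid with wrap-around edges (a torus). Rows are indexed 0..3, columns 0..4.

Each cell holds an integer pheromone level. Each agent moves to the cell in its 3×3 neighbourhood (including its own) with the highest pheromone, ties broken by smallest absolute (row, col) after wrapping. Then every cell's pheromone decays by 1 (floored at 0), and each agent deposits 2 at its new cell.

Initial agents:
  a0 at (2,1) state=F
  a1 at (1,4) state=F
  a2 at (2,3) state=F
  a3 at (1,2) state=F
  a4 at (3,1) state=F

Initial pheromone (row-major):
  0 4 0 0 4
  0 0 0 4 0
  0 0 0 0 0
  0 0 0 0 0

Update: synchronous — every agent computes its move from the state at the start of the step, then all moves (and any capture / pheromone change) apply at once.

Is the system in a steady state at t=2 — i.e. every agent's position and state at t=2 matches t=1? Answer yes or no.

t=1: a0@(1,0) a1@(0,4) a2@(1,3) a3@(0,1) a4@(0,1) | pheromone: 0 7 0 0 5 / 2 0 0 5 0 / 0 0 0 0 0 / 0 0 0 0 0
t=2: a0@(0,1) a1@(0,4) a2@(0,4) a3@(0,1) a4@(0,1) | pheromone: 0 12 0 0 8 / 1 0 0 4 0 / 0 0 0 0 0 / 0 0 0 0 0

no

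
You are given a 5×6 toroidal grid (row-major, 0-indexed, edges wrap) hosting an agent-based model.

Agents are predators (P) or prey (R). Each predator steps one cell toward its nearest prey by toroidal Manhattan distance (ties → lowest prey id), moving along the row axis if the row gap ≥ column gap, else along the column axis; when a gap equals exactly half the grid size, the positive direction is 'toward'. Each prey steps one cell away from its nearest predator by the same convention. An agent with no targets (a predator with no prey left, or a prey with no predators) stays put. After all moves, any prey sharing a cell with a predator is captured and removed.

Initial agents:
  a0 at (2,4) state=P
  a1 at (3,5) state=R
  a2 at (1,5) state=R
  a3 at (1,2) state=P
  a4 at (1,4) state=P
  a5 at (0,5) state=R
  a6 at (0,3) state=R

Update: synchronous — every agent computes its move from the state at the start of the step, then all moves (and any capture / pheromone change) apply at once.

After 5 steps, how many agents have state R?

4

t=1: a0@(3,4):P a1@(4,5):R a2@(1,0):R a3@(0,2):P a4@(1,5):P a5@(4,5):R a6@(4,3):R
t=2: a0@(4,4):P a1@(0,5):R a2@(1,1):R a3@(4,2):P a4@(1,0):P a5@(0,5):R a6@(0,3):R
t=3: a0@(0,4):P a1@(1,5):R a2@(1,2):R a3@(0,2):P a4@(1,1):P a5@(1,5):R a6@(1,3):R
t=4: a0@(1,4):P a1@(2,5):R a2@(2,2):R a3@(1,2):P a4@(1,2):P a5@(2,5):R a6@(2,3):R
t=5: a0@(2,4):P a1@(3,5):R a2@(3,2):R a3@(2,2):P a4@(2,2):P a5@(3,5):R a6@(3,3):R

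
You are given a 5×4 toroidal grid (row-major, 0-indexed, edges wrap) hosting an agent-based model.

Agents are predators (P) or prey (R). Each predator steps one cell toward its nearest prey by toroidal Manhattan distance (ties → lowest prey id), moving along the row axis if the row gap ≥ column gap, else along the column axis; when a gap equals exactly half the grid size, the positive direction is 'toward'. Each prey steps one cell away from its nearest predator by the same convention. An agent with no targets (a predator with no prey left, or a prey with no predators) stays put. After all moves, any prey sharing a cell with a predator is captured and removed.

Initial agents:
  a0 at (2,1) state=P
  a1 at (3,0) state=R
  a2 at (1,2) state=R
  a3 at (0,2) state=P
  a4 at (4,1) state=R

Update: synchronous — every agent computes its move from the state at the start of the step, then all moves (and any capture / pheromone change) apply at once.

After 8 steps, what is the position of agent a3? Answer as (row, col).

(3, 2)

t=1: a0@(3,1):P a1@(4,0):R a2@(2,2):R a3@(1,2):P a4@(0,1):R
t=2: a0@(4,1):P a1@(0,0):R a2@(3,2):R a3@(2,2):P a4@(1,1):R
t=3: a0@(0,1):P a1@(1,0):R a2@(4,2):R a3@(3,2):P a4@(2,1):R
t=4: a0@(1,1):P a1@(2,0):R a2@(0,2):R a3@(4,2):P a4@(3,1):R
t=5: a0@(2,1):P a1@(3,0):R a2@(1,2):R a3@(0,2):P a4@(4,1):R
t=6: a0@(3,1):P a1@(4,0):R a2@(2,2):R a3@(1,2):P a4@(0,1):R
t=7: a0@(4,1):P a1@(0,0):R a2@(3,2):R a3@(2,2):P a4@(1,1):R
t=8: a0@(0,1):P a1@(1,0):R a2@(4,2):R a3@(3,2):P a4@(2,1):R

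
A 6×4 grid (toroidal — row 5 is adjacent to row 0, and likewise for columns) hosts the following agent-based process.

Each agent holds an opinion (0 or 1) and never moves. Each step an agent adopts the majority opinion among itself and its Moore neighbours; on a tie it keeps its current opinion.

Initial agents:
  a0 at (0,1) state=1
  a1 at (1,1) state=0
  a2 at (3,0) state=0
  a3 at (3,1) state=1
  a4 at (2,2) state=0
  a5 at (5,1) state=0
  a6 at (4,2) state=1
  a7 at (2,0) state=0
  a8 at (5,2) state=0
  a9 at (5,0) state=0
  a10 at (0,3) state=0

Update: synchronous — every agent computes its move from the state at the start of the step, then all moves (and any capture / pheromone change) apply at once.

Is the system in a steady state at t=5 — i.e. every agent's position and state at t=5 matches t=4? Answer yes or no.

yes

t=1: a0@(0,1):0 a1@(1,1):0 a2@(3,0):0 a3@(3,1):0 a4@(2,2):0 a5@(5,1):0 a6@(4,2):1 a7@(2,0):0 a8@(5,2):0 a9@(5,0):0 a10@(0,3):0
t=2: a0@(0,1):0 a1@(1,1):0 a2@(3,0):0 a3@(3,1):0 a4@(2,2):0 a5@(5,1):0 a6@(4,2):0 a7@(2,0):0 a8@(5,2):0 a9@(5,0):0 a10@(0,3):0
t=3: (unchanged — steady state)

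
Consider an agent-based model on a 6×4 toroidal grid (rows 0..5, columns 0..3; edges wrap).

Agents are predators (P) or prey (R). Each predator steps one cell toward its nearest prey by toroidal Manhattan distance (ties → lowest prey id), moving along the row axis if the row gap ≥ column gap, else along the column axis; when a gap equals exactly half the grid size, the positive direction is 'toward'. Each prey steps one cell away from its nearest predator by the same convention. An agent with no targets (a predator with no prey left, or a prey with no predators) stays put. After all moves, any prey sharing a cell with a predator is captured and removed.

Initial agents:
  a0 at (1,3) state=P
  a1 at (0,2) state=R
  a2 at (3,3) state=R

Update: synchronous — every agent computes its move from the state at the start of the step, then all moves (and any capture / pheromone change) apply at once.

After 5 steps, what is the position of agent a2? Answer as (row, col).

t=1: a0@(0,3):P a1@(5,2):R a2@(4,3):R
t=2: a0@(5,3):P a1@(4,2):R a2@(3,3):R
t=3: a0@(4,3):P a1@(3,2):R a2@(2,3):R
t=4: a0@(3,3):P a1@(2,2):R a2@(1,3):R
t=5: a0@(2,3):P a1@(1,2):R a2@(0,3):R

(0, 3)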